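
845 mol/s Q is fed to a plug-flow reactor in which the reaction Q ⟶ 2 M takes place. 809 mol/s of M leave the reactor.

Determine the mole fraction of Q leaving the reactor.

For M: n = n₀ + 2ξ → 809 = 0 + 2ξ, giving ξ = 404.5 mol/s.
Outlet amounts (n = n₀ + ν ξ):
  Q: 845 − 1(404.5) = 440.5
  M: 0 + 2(404.5) = 809
Total out = 1250 mol/s; y_Q = 440.5 / 1250 = 0.3525.

0.353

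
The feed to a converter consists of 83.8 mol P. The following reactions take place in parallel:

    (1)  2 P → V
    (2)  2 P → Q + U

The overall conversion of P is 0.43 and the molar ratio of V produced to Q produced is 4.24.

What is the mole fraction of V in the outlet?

0.211

Conversion of P: P consumed = 0.43 × 83.8 = 36.03 mol = 2ξ₁ + 2ξ₂.
Selectivity: 1ξ₁ / (1ξ₂) = 4.24 → ξ₁ = 4.24 ξ₂.
Substitute: (2·4.24 + 2) ξ₂ = 36.03 → ξ₂ = 3.438 mol, ξ₁ = 14.58 mol.
Outlet amounts (n = n₀ + Σ ν·ξ):
  P: 83.8 − 2(14.58) − 2(3.438) = 47.77
  V: 0 + 1(14.58) = 14.58
  Q: 0 + 1(3.438) = 3.438
  U: 0 + 1(3.438) = 3.438
Total out = 69.22 mol; y_V = 14.58 / 69.22 = 0.2106.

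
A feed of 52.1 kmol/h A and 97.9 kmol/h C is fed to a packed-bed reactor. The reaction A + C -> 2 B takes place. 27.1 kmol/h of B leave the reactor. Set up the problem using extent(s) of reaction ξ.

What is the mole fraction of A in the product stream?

0.257

For B: n = n₀ + 2ξ → 27.1 = 0 + 2ξ, giving ξ = 13.55 kmol/h.
Outlet amounts (n = n₀ + ν ξ):
  A: 52.1 − 1(13.55) = 38.55
  C: 97.9 − 1(13.55) = 84.35
  B: 0 + 2(13.55) = 27.1
Total out = 150 kmol/h; y_A = 38.55 / 150 = 0.257.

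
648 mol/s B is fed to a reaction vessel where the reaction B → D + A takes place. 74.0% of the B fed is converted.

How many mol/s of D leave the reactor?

480 mol/s

B reacted = 0.74 × 648 = 479.5 mol/s; ν_B = −1, so ξ = 479.5/1 = 479.5 mol/s.
Outlet amounts (n = n₀ + ν ξ):
  B: 648 − 1(479.5) = 168.5
  D: 0 + 1(479.5) = 479.5
  A: 0 + 1(479.5) = 479.5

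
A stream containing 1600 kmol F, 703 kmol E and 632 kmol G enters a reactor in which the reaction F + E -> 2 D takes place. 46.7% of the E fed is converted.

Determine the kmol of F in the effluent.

E reacted = 0.467 × 703 = 328.3 kmol; ν_E = −1, so ξ = 328.3/1 = 328.3 kmol.
Outlet amounts (n = n₀ + ν ξ):
  F: 1600 − 1(328.3) = 1272
  E: 703 − 1(328.3) = 374.7
  D: 0 + 2(328.3) = 656.6
  G: 632 (inert)

1270 kmol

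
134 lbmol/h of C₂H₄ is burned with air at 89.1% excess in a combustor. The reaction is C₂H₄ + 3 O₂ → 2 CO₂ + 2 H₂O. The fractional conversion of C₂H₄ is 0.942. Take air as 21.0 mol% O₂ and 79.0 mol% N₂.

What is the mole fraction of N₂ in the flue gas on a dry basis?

Stoichiometric O₂ = 3 × 134 = 402 lbmol/h; O₂ fed = 402 × 1.891 = 760.2 lbmol/h.
N₂ fed = 760.2 × 79/21 = 2860 lbmol/h.
Fuel reacted = 0.942 × 134 → ξ = 126.2 lbmol/h.
Outlet (n = n₀ + ν ξ):
  C₂H₄: 134 − 1(126.2) = 7.772
  O₂: 760.2 − 3(126.2) = 381.5
  N₂: 2860 (inert)
  CO₂: 0 + 2(126.2) = 252.5
  H₂O: 0 + 2(126.2) = 252.5
Dry total = 3501 lbmol/h; y_N₂ (dry) = 2860 / 3501 = 0.8167.

0.817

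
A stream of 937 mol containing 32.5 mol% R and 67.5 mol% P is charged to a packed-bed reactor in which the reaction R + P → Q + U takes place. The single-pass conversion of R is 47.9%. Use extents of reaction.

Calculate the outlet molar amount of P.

487 mol

R reacted = 0.479 × 304.5 = 145.9 mol; ν_R = −1, so ξ = 145.9/1 = 145.9 mol.
Outlet amounts (n = n₀ + ν ξ):
  R: 304.5 − 1(145.9) = 158.7
  P: 632.5 − 1(145.9) = 486.6
  Q: 0 + 1(145.9) = 145.9
  U: 0 + 1(145.9) = 145.9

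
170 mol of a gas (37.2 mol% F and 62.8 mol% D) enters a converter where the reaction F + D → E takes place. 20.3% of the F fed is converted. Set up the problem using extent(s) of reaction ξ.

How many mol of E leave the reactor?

12.8 mol

F reacted = 0.203 × 63.24 = 12.84 mol; ν_F = −1, so ξ = 12.84/1 = 12.84 mol.
Outlet amounts (n = n₀ + ν ξ):
  F: 63.24 − 1(12.84) = 50.4
  D: 106.8 − 1(12.84) = 93.92
  E: 0 + 1(12.84) = 12.84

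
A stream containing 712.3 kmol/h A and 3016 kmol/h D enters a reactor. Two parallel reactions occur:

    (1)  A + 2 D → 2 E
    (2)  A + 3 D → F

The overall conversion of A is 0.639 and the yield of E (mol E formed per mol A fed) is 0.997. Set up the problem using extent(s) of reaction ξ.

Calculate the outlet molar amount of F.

100 kmol/h

Yield of E: 2ξ₁ / 712.3 = 0.997 → ξ₁ = 355.1 kmol/h.
Conversion of A: 1ξ₁ + 1ξ₂ = 0.639 × 712.3 = 455.2 → ξ₂ = 100.1 kmol/h.
Outlet amounts (n = n₀ + Σ ν·ξ):
  A: 712.3 − 1(355.1) − 1(100.1) = 257.1
  D: 3016 − 2(355.1) − 3(100.1) = 2006
  E: 0 + 2(355.1) = 710.2
  F: 0 + 1(100.1) = 100.1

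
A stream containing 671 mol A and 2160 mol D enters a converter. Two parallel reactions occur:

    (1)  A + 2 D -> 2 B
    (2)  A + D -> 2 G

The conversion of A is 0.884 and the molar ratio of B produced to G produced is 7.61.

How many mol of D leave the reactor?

1040 mol

Conversion of A: A consumed = 0.884 × 671 = 593.2 mol = 1ξ₁ + 1ξ₂.
Selectivity: 2ξ₁ / (2ξ₂) = 7.61 → ξ₁ = 7.61 ξ₂.
Substitute: (1·7.61 + 1) ξ₂ = 593.2 → ξ₂ = 68.89 mol, ξ₁ = 524.3 mol.
Outlet amounts (n = n₀ + Σ ν·ξ):
  A: 671 − 1(524.3) − 1(68.89) = 77.84
  D: 2160 − 2(524.3) − 1(68.89) = 1043
  B: 0 + 2(524.3) = 1049
  G: 0 + 2(68.89) = 137.8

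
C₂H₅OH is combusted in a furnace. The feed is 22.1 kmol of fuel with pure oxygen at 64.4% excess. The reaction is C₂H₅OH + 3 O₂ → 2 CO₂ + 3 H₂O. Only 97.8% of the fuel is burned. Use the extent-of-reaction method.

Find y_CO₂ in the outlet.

0.283

Stoichiometric O₂ = 3 × 22.1 = 66.3 kmol; O₂ fed = 66.3 × 1.644 = 109 kmol.
Fuel reacted = 0.978 × 22.1 → ξ = 21.61 kmol.
Outlet (n = n₀ + ν ξ):
  C₂H₅OH: 22.1 − 1(21.61) = 0.4862
  O₂: 109 − 3(21.61) = 44.16
  CO₂: 0 + 2(21.61) = 43.23
  H₂O: 0 + 3(21.61) = 64.84
Total out = 152.7 kmol; y_CO₂ = 43.23 / 152.7 = 0.2831.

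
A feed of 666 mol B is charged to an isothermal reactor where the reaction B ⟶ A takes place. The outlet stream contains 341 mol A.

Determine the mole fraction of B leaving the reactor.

0.488

For A: n = n₀ + 1ξ → 341 = 0 + 1ξ, giving ξ = 341 mol.
Outlet amounts (n = n₀ + ν ξ):
  B: 666 − 1(341) = 325
  A: 0 + 1(341) = 341
Total out = 666 mol; y_B = 325 / 666 = 0.488.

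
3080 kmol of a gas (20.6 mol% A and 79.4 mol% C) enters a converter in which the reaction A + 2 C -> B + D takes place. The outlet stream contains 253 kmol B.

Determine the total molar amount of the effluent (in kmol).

2830 kmol

For B: n = n₀ + 1ξ → 253 = 0 + 1ξ, giving ξ = 253 kmol.
Outlet amounts (n = n₀ + ν ξ):
  A: 634.5 − 1(253) = 381.5
  C: 2446 − 2(253) = 1940
  B: 0 + 1(253) = 253
  D: 0 + 1(253) = 253
Total out = 381.5 + 1940 + 253 + 253 = 2827 kmol.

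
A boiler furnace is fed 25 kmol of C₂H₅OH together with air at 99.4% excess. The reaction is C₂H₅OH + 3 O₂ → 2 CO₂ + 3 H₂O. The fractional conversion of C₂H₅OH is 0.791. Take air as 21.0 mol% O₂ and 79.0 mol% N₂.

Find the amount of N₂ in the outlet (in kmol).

Stoichiometric O₂ = 3 × 25 = 75 kmol; O₂ fed = 75 × 1.994 = 149.6 kmol.
N₂ fed = 149.6 × 79/21 = 562.6 kmol.
Fuel reacted = 0.791 × 25 → ξ = 19.78 kmol.
Outlet (n = n₀ + ν ξ):
  C₂H₅OH: 25 − 1(19.78) = 5.225
  O₂: 149.6 − 3(19.78) = 90.23
  N₂: 562.6 (inert)
  CO₂: 0 + 2(19.78) = 39.55
  H₂O: 0 + 3(19.78) = 59.33

563 kmol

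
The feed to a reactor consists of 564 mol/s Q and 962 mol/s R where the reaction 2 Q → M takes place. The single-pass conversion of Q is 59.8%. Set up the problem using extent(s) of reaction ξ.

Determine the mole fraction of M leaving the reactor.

Q reacted = 0.598 × 564 = 337.3 mol/s; ν_Q = −2, so ξ = 337.3/2 = 168.6 mol/s.
Outlet amounts (n = n₀ + ν ξ):
  Q: 564 − 2(168.6) = 226.7
  M: 0 + 1(168.6) = 168.6
  R: 962 (inert)
Total out = 1357 mol/s; y_M = 168.6 / 1357 = 0.1242.

0.124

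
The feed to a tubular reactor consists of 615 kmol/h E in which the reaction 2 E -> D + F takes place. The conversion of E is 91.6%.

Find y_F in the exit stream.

0.458

E reacted = 0.916 × 615 = 563.3 kmol/h; ν_E = −2, so ξ = 563.3/2 = 281.7 kmol/h.
Outlet amounts (n = n₀ + ν ξ):
  E: 615 − 2(281.7) = 51.66
  D: 0 + 1(281.7) = 281.7
  F: 0 + 1(281.7) = 281.7
Total out = 615 kmol/h; y_F = 281.7 / 615 = 0.458.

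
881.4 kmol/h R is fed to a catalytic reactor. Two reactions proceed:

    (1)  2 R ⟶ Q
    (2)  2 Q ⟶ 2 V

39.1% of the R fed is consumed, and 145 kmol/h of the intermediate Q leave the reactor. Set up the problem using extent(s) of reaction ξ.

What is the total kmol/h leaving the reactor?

709 kmol/h

Conversion of R: R consumed = 2ξ₁ = 0.391 × 881.4 → ξ₁ = 172.3 kmol/h.
Q balance: n_Q = 0 + 1ξ₁ − 2ξ₂ = 145 → ξ₂ = (1·172.3 − 145)/2 = 13.66 kmol/h.
Outlet amounts (n = n₀ + Σ ν·ξ):
  R: 881.4 − 2(172.3) = 536.8
  Q: 0 + 1(172.3) − 2(13.66) = 145
  V: 0 + 2(13.66) = 27.31
Total out = 536.8 + 145 + 27.31 = 709.1 kmol/h.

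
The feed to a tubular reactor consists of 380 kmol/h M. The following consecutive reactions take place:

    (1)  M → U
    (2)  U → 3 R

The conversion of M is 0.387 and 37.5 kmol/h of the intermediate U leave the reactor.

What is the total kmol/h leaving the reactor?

Conversion of M: M consumed = 1ξ₁ = 0.387 × 380 → ξ₁ = 147.1 kmol/h.
U balance: n_U = 0 + 1ξ₁ − 1ξ₂ = 37.5 → ξ₂ = (1·147.1 − 37.5)/1 = 109.6 kmol/h.
Outlet amounts (n = n₀ + Σ ν·ξ):
  M: 380 − 1(147.1) = 232.9
  U: 0 + 1(147.1) − 1(109.6) = 37.5
  R: 0 + 3(109.6) = 328.7
Total out = 232.9 + 37.5 + 328.7 = 599.1 kmol/h.

599 kmol/h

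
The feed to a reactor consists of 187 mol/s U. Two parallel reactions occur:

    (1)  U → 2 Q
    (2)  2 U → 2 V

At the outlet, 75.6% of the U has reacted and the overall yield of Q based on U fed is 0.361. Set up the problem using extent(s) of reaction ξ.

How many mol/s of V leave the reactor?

108 mol/s

Yield of Q: 2ξ₁ / 187 = 0.361 → ξ₁ = 33.75 mol/s.
Conversion of U: 1ξ₁ + 2ξ₂ = 0.756 × 187 = 141.4 → ξ₂ = 53.81 mol/s.
Outlet amounts (n = n₀ + Σ ν·ξ):
  U: 187 − 1(33.75) − 2(53.81) = 45.63
  Q: 0 + 2(33.75) = 67.51
  V: 0 + 2(53.81) = 107.6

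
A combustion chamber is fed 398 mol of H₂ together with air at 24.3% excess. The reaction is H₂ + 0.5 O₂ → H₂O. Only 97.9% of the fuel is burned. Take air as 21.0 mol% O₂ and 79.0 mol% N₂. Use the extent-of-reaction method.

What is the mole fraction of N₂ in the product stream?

0.674

Stoichiometric O₂ = 0.5 × 398 = 199 mol; O₂ fed = 199 × 1.243 = 247.4 mol.
N₂ fed = 247.4 × 79/21 = 930.5 mol.
Fuel reacted = 0.979 × 398 → ξ = 389.6 mol.
Outlet (n = n₀ + ν ξ):
  H₂: 398 − 1(389.6) = 8.358
  O₂: 247.4 − 0.5(389.6) = 52.54
  N₂: 930.5 (inert)
  H₂O: 0 + 1(389.6) = 389.6
Total out = 1381 mol; y_N₂ = 930.5 / 1381 = 0.6738.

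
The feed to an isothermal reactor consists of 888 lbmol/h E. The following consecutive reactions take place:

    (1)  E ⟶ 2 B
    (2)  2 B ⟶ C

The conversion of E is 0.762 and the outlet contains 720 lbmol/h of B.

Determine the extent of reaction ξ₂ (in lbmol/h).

ξ₂ = 317 lbmol/h

Conversion of E: E consumed = 1ξ₁ = 0.762 × 888 → ξ₁ = 676.7 lbmol/h.
B balance: n_B = 0 + 2ξ₁ − 2ξ₂ = 720 → ξ₂ = (2·676.7 − 720)/2 = 316.7 lbmol/h.
Outlet amounts (n = n₀ + Σ ν·ξ):
  E: 888 − 1(676.7) = 211.3
  B: 0 + 2(676.7) − 2(316.7) = 720
  C: 0 + 1(316.7) = 316.7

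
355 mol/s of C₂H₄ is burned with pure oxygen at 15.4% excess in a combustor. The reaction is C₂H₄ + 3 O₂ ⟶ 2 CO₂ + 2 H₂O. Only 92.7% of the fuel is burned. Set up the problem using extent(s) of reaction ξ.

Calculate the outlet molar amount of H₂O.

658 mol/s

Stoichiometric O₂ = 3 × 355 = 1065 mol/s; O₂ fed = 1065 × 1.154 = 1229 mol/s.
Fuel reacted = 0.927 × 355 → ξ = 329.1 mol/s.
Outlet (n = n₀ + ν ξ):
  C₂H₄: 355 − 1(329.1) = 25.91
  O₂: 1229 − 3(329.1) = 241.8
  CO₂: 0 + 2(329.1) = 658.2
  H₂O: 0 + 2(329.1) = 658.2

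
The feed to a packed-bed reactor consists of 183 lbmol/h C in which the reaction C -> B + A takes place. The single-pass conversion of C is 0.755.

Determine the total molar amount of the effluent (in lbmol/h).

C reacted = 0.755 × 183 = 138.2 lbmol/h; ν_C = −1, so ξ = 138.2/1 = 138.2 lbmol/h.
Outlet amounts (n = n₀ + ν ξ):
  C: 183 − 1(138.2) = 44.84
  B: 0 + 1(138.2) = 138.2
  A: 0 + 1(138.2) = 138.2
Total out = 44.84 + 138.2 + 138.2 = 321.2 lbmol/h.

321 lbmol/h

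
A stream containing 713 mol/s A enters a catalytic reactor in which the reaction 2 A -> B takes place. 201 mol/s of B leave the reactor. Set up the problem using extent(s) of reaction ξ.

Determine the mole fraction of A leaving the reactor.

For B: n = n₀ + 1ξ → 201 = 0 + 1ξ, giving ξ = 201 mol/s.
Outlet amounts (n = n₀ + ν ξ):
  A: 713 − 2(201) = 311
  B: 0 + 1(201) = 201
Total out = 512 mol/s; y_A = 311 / 512 = 0.6074.

0.607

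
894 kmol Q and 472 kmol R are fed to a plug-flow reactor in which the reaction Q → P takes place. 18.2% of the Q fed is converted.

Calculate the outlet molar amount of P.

Q reacted = 0.182 × 894 = 162.7 kmol; ν_Q = −1, so ξ = 162.7/1 = 162.7 kmol.
Outlet amounts (n = n₀ + ν ξ):
  Q: 894 − 1(162.7) = 731.3
  P: 0 + 1(162.7) = 162.7
  R: 472 (inert)

163 kmol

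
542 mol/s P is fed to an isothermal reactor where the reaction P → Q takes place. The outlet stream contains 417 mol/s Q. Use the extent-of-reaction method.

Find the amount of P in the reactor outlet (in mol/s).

125 mol/s

For Q: n = n₀ + 1ξ → 417 = 0 + 1ξ, giving ξ = 417 mol/s.
Outlet amounts (n = n₀ + ν ξ):
  P: 542 − 1(417) = 125
  Q: 0 + 1(417) = 417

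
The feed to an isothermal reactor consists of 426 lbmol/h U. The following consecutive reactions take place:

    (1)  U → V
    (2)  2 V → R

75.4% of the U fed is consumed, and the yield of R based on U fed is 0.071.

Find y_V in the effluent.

Conversion of U: U consumed = 1ξ₁ = 0.754 × 426 → ξ₁ = 321.2 lbmol/h.
Yield of R: 1ξ₂ / 426 = 0.071 → ξ₂ = 30.25 lbmol/h.
Outlet amounts (n = n₀ + Σ ν·ξ):
  U: 426 − 1(321.2) = 104.8
  V: 0 + 1(321.2) − 2(30.25) = 260.7
  R: 0 + 1(30.25) = 30.25
Total out = 395.8 lbmol/h; y_V = 260.7 / 395.8 = 0.6588.

0.659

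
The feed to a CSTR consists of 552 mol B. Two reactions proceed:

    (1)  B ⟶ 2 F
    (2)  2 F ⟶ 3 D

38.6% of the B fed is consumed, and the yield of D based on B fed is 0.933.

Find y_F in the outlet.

0.0884

Conversion of B: B consumed = 1ξ₁ = 0.386 × 552 → ξ₁ = 213.1 mol.
Yield of D: 3ξ₂ / 552 = 0.933 → ξ₂ = 171.7 mol.
Outlet amounts (n = n₀ + Σ ν·ξ):
  B: 552 − 1(213.1) = 338.9
  F: 0 + 2(213.1) − 2(171.7) = 82.8
  D: 0 + 3(171.7) = 515
Total out = 936.7 mol; y_F = 82.8 / 936.7 = 0.08839.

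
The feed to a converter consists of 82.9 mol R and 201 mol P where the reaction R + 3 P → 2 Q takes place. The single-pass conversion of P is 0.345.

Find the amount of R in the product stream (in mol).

P reacted = 0.345 × 201 = 69.34 mol; ν_P = −3, so ξ = 69.34/3 = 23.11 mol.
Outlet amounts (n = n₀ + ν ξ):
  R: 82.9 − 1(23.11) = 59.79
  P: 201 − 3(23.11) = 131.7
  Q: 0 + 2(23.11) = 46.23

59.8 mol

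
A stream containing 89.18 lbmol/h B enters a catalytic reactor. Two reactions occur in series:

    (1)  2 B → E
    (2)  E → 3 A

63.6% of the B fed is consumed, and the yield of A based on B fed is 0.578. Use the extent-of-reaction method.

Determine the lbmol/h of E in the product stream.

Conversion of B: B consumed = 2ξ₁ = 0.636 × 89.18 → ξ₁ = 28.36 lbmol/h.
Yield of A: 3ξ₂ / 89.18 = 0.578 → ξ₂ = 17.18 lbmol/h.
Outlet amounts (n = n₀ + Σ ν·ξ):
  B: 89.18 − 2(28.36) = 32.46
  E: 0 + 1(28.36) − 1(17.18) = 11.18
  A: 0 + 3(17.18) = 51.55

11.2 lbmol/h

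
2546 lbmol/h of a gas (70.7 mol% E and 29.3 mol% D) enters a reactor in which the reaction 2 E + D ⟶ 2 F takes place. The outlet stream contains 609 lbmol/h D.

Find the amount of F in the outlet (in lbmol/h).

274 lbmol/h

For D: n = n₀ − 1ξ → 609 = 746 − 1ξ, giving ξ = 137 lbmol/h.
Outlet amounts (n = n₀ + ν ξ):
  E: 1800 − 2(137) = 1526
  D: 746 − 1(137) = 609
  F: 0 + 2(137) = 274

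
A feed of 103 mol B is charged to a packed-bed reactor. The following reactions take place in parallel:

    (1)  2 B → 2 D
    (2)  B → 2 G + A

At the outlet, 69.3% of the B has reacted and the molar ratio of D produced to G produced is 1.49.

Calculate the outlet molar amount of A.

17.9 mol

Conversion of B: B consumed = 0.693 × 103 = 71.38 mol = 2ξ₁ + 1ξ₂.
Selectivity: 2ξ₁ / (2ξ₂) = 1.49 → ξ₁ = 1.49 ξ₂.
Substitute: (2·1.49 + 1) ξ₂ = 71.38 → ξ₂ = 17.93 mol, ξ₁ = 26.72 mol.
Outlet amounts (n = n₀ + Σ ν·ξ):
  B: 103 − 2(26.72) − 1(17.93) = 31.62
  D: 0 + 2(26.72) = 53.44
  G: 0 + 2(17.93) = 35.87
  A: 0 + 1(17.93) = 17.93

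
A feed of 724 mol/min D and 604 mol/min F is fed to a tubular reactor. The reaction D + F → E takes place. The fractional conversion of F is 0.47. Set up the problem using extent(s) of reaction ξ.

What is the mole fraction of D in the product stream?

0.422

F reacted = 0.47 × 604 = 283.9 mol/min; ν_F = −1, so ξ = 283.9/1 = 283.9 mol/min.
Outlet amounts (n = n₀ + ν ξ):
  D: 724 − 1(283.9) = 440.1
  F: 604 − 1(283.9) = 320.1
  E: 0 + 1(283.9) = 283.9
Total out = 1044 mol/min; y_D = 440.1 / 1044 = 0.4215.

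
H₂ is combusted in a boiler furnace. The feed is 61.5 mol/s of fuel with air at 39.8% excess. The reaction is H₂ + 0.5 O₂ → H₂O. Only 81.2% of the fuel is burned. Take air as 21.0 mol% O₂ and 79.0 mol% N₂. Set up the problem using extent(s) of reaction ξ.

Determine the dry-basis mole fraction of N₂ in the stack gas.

Stoichiometric O₂ = 0.5 × 61.5 = 30.75 mol/s; O₂ fed = 30.75 × 1.398 = 42.99 mol/s.
N₂ fed = 42.99 × 79/21 = 161.7 mol/s.
Fuel reacted = 0.812 × 61.5 → ξ = 49.94 mol/s.
Outlet (n = n₀ + ν ξ):
  H₂: 61.5 − 1(49.94) = 11.56
  O₂: 42.99 − 0.5(49.94) = 18.02
  N₂: 161.7 (inert)
  H₂O: 0 + 1(49.94) = 49.94
Dry total = 191.3 mol/s; y_N₂ (dry) = 161.7 / 191.3 = 0.8454.

0.845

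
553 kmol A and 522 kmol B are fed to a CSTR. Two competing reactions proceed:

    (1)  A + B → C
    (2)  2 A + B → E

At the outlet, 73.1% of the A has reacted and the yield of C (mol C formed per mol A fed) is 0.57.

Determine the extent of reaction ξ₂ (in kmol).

ξ₂ = 44.5 kmol

Yield of C: 1ξ₁ / 553 = 0.57 → ξ₁ = 315.2 kmol.
Conversion of A: 1ξ₁ + 2ξ₂ = 0.731 × 553 = 404.2 → ξ₂ = 44.52 kmol.
Outlet amounts (n = n₀ + Σ ν·ξ):
  A: 553 − 1(315.2) − 2(44.52) = 148.8
  B: 522 − 1(315.2) − 1(44.52) = 162.3
  C: 0 + 1(315.2) = 315.2
  E: 0 + 1(44.52) = 44.52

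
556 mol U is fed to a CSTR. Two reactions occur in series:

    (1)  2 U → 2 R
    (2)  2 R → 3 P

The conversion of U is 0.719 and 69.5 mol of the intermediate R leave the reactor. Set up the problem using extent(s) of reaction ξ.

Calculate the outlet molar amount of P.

495 mol

Conversion of U: U consumed = 2ξ₁ = 0.719 × 556 → ξ₁ = 199.9 mol.
R balance: n_R = 0 + 2ξ₁ − 2ξ₂ = 69.5 → ξ₂ = (2·199.9 − 69.5)/2 = 165.1 mol.
Outlet amounts (n = n₀ + Σ ν·ξ):
  U: 556 − 2(199.9) = 156.2
  R: 0 + 2(199.9) − 2(165.1) = 69.5
  P: 0 + 3(165.1) = 495.4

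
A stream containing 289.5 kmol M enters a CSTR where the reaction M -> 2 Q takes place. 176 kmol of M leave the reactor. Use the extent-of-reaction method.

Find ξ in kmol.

For M: n = n₀ − 1ξ → 176 = 289.5 − 1ξ, giving ξ = 113.5 kmol.
Outlet amounts (n = n₀ + ν ξ):
  M: 289.5 − 1(113.5) = 176
  Q: 0 + 2(113.5) = 227

ξ = 114 kmol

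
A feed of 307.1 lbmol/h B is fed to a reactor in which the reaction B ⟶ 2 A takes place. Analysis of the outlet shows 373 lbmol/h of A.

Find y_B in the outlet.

0.244

For A: n = n₀ + 2ξ → 373 = 0 + 2ξ, giving ξ = 186.5 lbmol/h.
Outlet amounts (n = n₀ + ν ξ):
  B: 307.1 − 1(186.5) = 120.6
  A: 0 + 2(186.5) = 373
Total out = 493.6 lbmol/h; y_B = 120.6 / 493.6 = 0.2443.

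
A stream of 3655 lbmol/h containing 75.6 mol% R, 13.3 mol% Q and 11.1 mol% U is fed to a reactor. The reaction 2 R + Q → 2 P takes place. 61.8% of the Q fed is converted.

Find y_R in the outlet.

0.645

Q reacted = 0.618 × 486.1 = 300.4 lbmol/h; ν_Q = −1, so ξ = 300.4/1 = 300.4 lbmol/h.
Outlet amounts (n = n₀ + ν ξ):
  R: 2763 − 2(300.4) = 2162
  Q: 486.1 − 1(300.4) = 185.7
  P: 0 + 2(300.4) = 600.8
  U: 405.7 (inert)
Total out = 3355 lbmol/h; y_R = 2162 / 3355 = 0.6446.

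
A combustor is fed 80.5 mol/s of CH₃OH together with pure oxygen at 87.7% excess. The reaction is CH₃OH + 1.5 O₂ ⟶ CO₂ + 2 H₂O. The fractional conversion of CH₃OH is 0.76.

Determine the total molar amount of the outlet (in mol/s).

338 mol/s

Stoichiometric O₂ = 1.5 × 80.5 = 120.8 mol/s; O₂ fed = 120.8 × 1.877 = 226.6 mol/s.
Fuel reacted = 0.76 × 80.5 → ξ = 61.18 mol/s.
Outlet (n = n₀ + ν ξ):
  CH₃OH: 80.5 − 1(61.18) = 19.32
  O₂: 226.6 − 1.5(61.18) = 134.9
  CO₂: 0 + 1(61.18) = 61.18
  H₂O: 0 + 2(61.18) = 122.4
Total out = 19.32 + 134.9 + 61.18 + 122.4 = 337.7 mol/s.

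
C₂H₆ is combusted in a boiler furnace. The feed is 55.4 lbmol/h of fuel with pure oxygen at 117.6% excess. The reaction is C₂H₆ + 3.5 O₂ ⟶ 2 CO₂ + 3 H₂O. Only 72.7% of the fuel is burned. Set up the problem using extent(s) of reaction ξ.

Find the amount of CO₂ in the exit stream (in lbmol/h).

Stoichiometric O₂ = 3.5 × 55.4 = 193.9 lbmol/h; O₂ fed = 193.9 × 2.176 = 421.9 lbmol/h.
Fuel reacted = 0.727 × 55.4 → ξ = 40.28 lbmol/h.
Outlet (n = n₀ + ν ξ):
  C₂H₆: 55.4 − 1(40.28) = 15.12
  O₂: 421.9 − 3.5(40.28) = 281
  CO₂: 0 + 2(40.28) = 80.55
  H₂O: 0 + 3(40.28) = 120.8

80.6 lbmol/h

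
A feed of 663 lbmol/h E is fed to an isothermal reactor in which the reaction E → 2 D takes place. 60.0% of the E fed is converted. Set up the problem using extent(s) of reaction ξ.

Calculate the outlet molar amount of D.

E reacted = 0.6 × 663 = 397.8 lbmol/h; ν_E = −1, so ξ = 397.8/1 = 397.8 lbmol/h.
Outlet amounts (n = n₀ + ν ξ):
  E: 663 − 1(397.8) = 265.2
  D: 0 + 2(397.8) = 795.6

796 lbmol/h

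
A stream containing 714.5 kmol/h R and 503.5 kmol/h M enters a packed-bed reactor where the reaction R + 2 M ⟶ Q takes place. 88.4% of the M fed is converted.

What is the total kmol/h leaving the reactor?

773 kmol/h

M reacted = 0.884 × 503.5 = 445.1 kmol/h; ν_M = −2, so ξ = 445.1/2 = 222.5 kmol/h.
Outlet amounts (n = n₀ + ν ξ):
  R: 714.5 − 1(222.5) = 492
  M: 503.5 − 2(222.5) = 58.41
  Q: 0 + 1(222.5) = 222.5
Total out = 492 + 58.41 + 222.5 = 772.9 kmol/h.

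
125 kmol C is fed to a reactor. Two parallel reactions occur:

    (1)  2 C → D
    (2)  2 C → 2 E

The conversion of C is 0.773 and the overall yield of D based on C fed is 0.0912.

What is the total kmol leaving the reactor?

Yield of D: 1ξ₁ / 125 = 0.0912 → ξ₁ = 11.4 kmol.
Conversion of C: 2ξ₁ + 2ξ₂ = 0.773 × 125 = 96.62 → ξ₂ = 36.91 kmol.
Outlet amounts (n = n₀ + Σ ν·ξ):
  C: 125 − 2(11.4) − 2(36.91) = 28.38
  D: 0 + 1(11.4) = 11.4
  E: 0 + 2(36.91) = 73.83
Total out = 28.38 + 11.4 + 73.83 = 113.6 kmol.

114 kmol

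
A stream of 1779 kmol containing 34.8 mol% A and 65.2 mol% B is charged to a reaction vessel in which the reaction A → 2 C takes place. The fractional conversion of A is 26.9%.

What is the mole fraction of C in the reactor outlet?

0.171

A reacted = 0.269 × 619.1 = 166.5 kmol; ν_A = −1, so ξ = 166.5/1 = 166.5 kmol.
Outlet amounts (n = n₀ + ν ξ):
  A: 619.1 − 1(166.5) = 452.6
  C: 0 + 2(166.5) = 333.1
  B: 1160 (inert)
Total out = 1946 kmol; y_C = 333.1 / 1946 = 0.1712.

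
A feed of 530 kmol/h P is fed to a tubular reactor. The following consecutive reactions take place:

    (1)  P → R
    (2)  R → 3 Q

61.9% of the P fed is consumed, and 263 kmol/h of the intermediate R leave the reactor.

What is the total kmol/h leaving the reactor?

Conversion of P: P consumed = 1ξ₁ = 0.619 × 530 → ξ₁ = 328.1 kmol/h.
R balance: n_R = 0 + 1ξ₁ − 1ξ₂ = 263 → ξ₂ = (1·328.1 − 263)/1 = 65.07 kmol/h.
Outlet amounts (n = n₀ + Σ ν·ξ):
  P: 530 − 1(328.1) = 201.9
  R: 0 + 1(328.1) − 1(65.07) = 263
  Q: 0 + 3(65.07) = 195.2
Total out = 201.9 + 263 + 195.2 = 660.1 kmol/h.

660 kmol/h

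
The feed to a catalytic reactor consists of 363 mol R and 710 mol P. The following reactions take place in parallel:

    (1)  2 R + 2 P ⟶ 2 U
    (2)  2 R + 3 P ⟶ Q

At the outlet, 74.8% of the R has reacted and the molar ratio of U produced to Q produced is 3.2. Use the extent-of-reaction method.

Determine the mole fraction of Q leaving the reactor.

Conversion of R: R consumed = 0.748 × 363 = 271.5 mol = 2ξ₁ + 2ξ₂.
Selectivity: 2ξ₁ / (1ξ₂) = 3.2 → ξ₁ = 1.6 ξ₂.
Substitute: (2·1.6 + 2) ξ₂ = 271.5 → ξ₂ = 52.22 mol, ξ₁ = 83.55 mol.
Outlet amounts (n = n₀ + Σ ν·ξ):
  R: 363 − 2(83.55) − 2(52.22) = 91.48
  P: 710 − 2(83.55) − 3(52.22) = 386.3
  U: 0 + 2(83.55) = 167.1
  Q: 0 + 1(52.22) = 52.22
Total out = 697 mol; y_Q = 52.22 / 697 = 0.07491.

0.0749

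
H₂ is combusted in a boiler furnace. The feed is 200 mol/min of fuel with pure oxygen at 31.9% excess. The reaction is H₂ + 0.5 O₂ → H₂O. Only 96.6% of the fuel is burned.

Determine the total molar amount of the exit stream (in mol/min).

235 mol/min

Stoichiometric O₂ = 0.5 × 200 = 100 mol/min; O₂ fed = 100 × 1.319 = 131.9 mol/min.
Fuel reacted = 0.966 × 200 → ξ = 193.2 mol/min.
Outlet (n = n₀ + ν ξ):
  H₂: 200 − 1(193.2) = 6.8
  O₂: 131.9 − 0.5(193.2) = 35.3
  H₂O: 0 + 1(193.2) = 193.2
Total out = 6.8 + 35.3 + 193.2 = 235.3 mol/min.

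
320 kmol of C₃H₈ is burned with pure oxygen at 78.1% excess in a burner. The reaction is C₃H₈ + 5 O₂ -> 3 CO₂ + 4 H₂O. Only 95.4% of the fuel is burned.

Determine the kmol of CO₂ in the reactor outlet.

916 kmol

Stoichiometric O₂ = 5 × 320 = 1600 kmol; O₂ fed = 1600 × 1.781 = 2850 kmol.
Fuel reacted = 0.954 × 320 → ξ = 305.3 kmol.
Outlet (n = n₀ + ν ξ):
  C₃H₈: 320 − 1(305.3) = 14.72
  O₂: 2850 − 5(305.3) = 1323
  CO₂: 0 + 3(305.3) = 915.8
  H₂O: 0 + 4(305.3) = 1221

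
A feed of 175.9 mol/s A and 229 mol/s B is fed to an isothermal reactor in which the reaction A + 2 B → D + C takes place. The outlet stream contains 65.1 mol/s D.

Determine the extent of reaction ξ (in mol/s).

For D: n = n₀ + 1ξ → 65.1 = 0 + 1ξ, giving ξ = 65.1 mol/s.
Outlet amounts (n = n₀ + ν ξ):
  A: 175.9 − 1(65.1) = 110.8
  B: 229 − 2(65.1) = 98.8
  D: 0 + 1(65.1) = 65.1
  C: 0 + 1(65.1) = 65.1

ξ = 65.1 mol/s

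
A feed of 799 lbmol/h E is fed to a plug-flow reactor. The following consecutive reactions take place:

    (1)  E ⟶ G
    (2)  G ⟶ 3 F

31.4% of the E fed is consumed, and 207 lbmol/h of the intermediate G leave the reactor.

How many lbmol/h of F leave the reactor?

Conversion of E: E consumed = 1ξ₁ = 0.314 × 799 → ξ₁ = 250.9 lbmol/h.
G balance: n_G = 0 + 1ξ₁ − 1ξ₂ = 207 → ξ₂ = (1·250.9 − 207)/1 = 43.89 lbmol/h.
Outlet amounts (n = n₀ + Σ ν·ξ):
  E: 799 − 1(250.9) = 548.1
  G: 0 + 1(250.9) − 1(43.89) = 207
  F: 0 + 3(43.89) = 131.7

132 lbmol/h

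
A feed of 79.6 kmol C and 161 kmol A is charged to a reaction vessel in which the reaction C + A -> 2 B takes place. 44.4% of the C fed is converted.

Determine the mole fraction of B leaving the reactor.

C reacted = 0.444 × 79.6 = 35.34 kmol; ν_C = −1, so ξ = 35.34/1 = 35.34 kmol.
Outlet amounts (n = n₀ + ν ξ):
  C: 79.6 − 1(35.34) = 44.26
  A: 161 − 1(35.34) = 125.7
  B: 0 + 2(35.34) = 70.68
Total out = 240.6 kmol; y_B = 70.68 / 240.6 = 0.2938.

0.294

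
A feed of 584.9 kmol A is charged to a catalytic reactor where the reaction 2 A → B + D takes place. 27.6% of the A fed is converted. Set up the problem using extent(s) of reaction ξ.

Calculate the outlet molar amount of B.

80.7 kmol

A reacted = 0.276 × 584.9 = 161.4 kmol; ν_A = −2, so ξ = 161.4/2 = 80.72 kmol.
Outlet amounts (n = n₀ + ν ξ):
  A: 584.9 − 2(80.72) = 423.5
  B: 0 + 1(80.72) = 80.72
  D: 0 + 1(80.72) = 80.72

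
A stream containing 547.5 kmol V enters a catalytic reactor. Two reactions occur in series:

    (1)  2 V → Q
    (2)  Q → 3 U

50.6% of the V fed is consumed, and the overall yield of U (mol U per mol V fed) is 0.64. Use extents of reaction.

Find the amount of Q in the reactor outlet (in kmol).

Conversion of V: V consumed = 2ξ₁ = 0.506 × 547.5 → ξ₁ = 138.5 kmol.
Yield of U: 3ξ₂ / 547.5 = 0.64 → ξ₂ = 116.8 kmol.
Outlet amounts (n = n₀ + Σ ν·ξ):
  V: 547.5 − 2(138.5) = 270.5
  Q: 0 + 1(138.5) − 1(116.8) = 21.72
  U: 0 + 3(116.8) = 350.4

21.7 kmol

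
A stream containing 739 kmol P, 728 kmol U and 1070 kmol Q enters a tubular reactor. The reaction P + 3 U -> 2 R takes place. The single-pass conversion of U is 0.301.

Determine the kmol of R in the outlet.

146 kmol

U reacted = 0.301 × 728 = 219.1 kmol; ν_U = −3, so ξ = 219.1/3 = 73.04 kmol.
Outlet amounts (n = n₀ + ν ξ):
  P: 739 − 1(73.04) = 666
  U: 728 − 3(73.04) = 508.9
  R: 0 + 2(73.04) = 146.1
  Q: 1070 (inert)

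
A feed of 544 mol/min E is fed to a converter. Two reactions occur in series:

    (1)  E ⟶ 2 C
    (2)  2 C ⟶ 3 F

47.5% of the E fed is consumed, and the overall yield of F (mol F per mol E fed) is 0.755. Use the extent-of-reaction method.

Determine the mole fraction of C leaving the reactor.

Conversion of E: E consumed = 1ξ₁ = 0.475 × 544 → ξ₁ = 258.4 mol/min.
Yield of F: 3ξ₂ / 544 = 0.755 → ξ₂ = 136.9 mol/min.
Outlet amounts (n = n₀ + Σ ν·ξ):
  E: 544 − 1(258.4) = 285.6
  C: 0 + 2(258.4) − 2(136.9) = 243
  F: 0 + 3(136.9) = 410.7
Total out = 939.3 mol/min; y_C = 243 / 939.3 = 0.2587.

0.259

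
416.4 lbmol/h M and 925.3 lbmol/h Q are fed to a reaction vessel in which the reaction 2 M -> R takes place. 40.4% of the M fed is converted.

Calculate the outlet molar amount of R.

84.1 lbmol/h

M reacted = 0.404 × 416.4 = 168.2 lbmol/h; ν_M = −2, so ξ = 168.2/2 = 84.11 lbmol/h.
Outlet amounts (n = n₀ + ν ξ):
  M: 416.4 − 2(84.11) = 248.2
  R: 0 + 1(84.11) = 84.11
  Q: 925.3 (inert)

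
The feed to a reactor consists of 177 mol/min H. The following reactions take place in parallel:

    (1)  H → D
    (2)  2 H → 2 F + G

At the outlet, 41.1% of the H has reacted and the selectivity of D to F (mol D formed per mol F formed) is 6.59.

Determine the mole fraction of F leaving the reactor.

0.0527

Conversion of H: H consumed = 0.411 × 177 = 72.75 mol/min = 1ξ₁ + 2ξ₂.
Selectivity: 1ξ₁ / (2ξ₂) = 6.59 → ξ₁ = 13.18 ξ₂.
Substitute: (1·13.18 + 2) ξ₂ = 72.75 → ξ₂ = 4.792 mol/min, ξ₁ = 63.16 mol/min.
Outlet amounts (n = n₀ + Σ ν·ξ):
  H: 177 − 1(63.16) − 2(4.792) = 104.3
  D: 0 + 1(63.16) = 63.16
  F: 0 + 2(4.792) = 9.585
  G: 0 + 1(4.792) = 4.792
Total out = 181.8 mol/min; y_F = 9.585 / 181.8 = 0.05272.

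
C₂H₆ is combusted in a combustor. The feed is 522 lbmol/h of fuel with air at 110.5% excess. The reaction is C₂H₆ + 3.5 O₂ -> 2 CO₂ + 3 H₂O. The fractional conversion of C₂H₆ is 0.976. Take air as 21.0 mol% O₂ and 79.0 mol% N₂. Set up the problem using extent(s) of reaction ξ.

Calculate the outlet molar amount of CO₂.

Stoichiometric O₂ = 3.5 × 522 = 1827 lbmol/h; O₂ fed = 1827 × 2.105 = 3846 lbmol/h.
N₂ fed = 3846 × 79/21 = 14470 lbmol/h.
Fuel reacted = 0.976 × 522 → ξ = 509.5 lbmol/h.
Outlet (n = n₀ + ν ξ):
  C₂H₆: 522 − 1(509.5) = 12.53
  O₂: 3846 − 3.5(509.5) = 2063
  N₂: 14470 (inert)
  CO₂: 0 + 2(509.5) = 1019
  H₂O: 0 + 3(509.5) = 1528

1020 lbmol/h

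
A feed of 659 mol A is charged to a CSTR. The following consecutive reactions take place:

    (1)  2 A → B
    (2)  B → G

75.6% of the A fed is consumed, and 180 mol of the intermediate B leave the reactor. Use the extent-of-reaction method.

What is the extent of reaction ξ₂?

Conversion of A: A consumed = 2ξ₁ = 0.756 × 659 → ξ₁ = 249.1 mol.
B balance: n_B = 0 + 1ξ₁ − 1ξ₂ = 180 → ξ₂ = (1·249.1 − 180)/1 = 69.1 mol.
Outlet amounts (n = n₀ + Σ ν·ξ):
  A: 659 − 2(249.1) = 160.8
  B: 0 + 1(249.1) − 1(69.1) = 180
  G: 0 + 1(69.1) = 69.1

ξ₂ = 69.1 mol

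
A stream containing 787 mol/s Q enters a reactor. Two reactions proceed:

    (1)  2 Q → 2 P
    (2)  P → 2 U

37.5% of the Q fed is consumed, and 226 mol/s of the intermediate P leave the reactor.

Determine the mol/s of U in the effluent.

138 mol/s

Conversion of Q: Q consumed = 2ξ₁ = 0.375 × 787 → ξ₁ = 147.6 mol/s.
P balance: n_P = 0 + 2ξ₁ − 1ξ₂ = 226 → ξ₂ = (2·147.6 − 226)/1 = 69.12 mol/s.
Outlet amounts (n = n₀ + Σ ν·ξ):
  Q: 787 − 2(147.6) = 491.9
  P: 0 + 2(147.6) − 1(69.12) = 226
  U: 0 + 2(69.12) = 138.2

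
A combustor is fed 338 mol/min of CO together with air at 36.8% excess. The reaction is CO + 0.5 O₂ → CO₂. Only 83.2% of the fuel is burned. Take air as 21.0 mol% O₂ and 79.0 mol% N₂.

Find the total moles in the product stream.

Stoichiometric O₂ = 0.5 × 338 = 169 mol/min; O₂ fed = 169 × 1.368 = 231.2 mol/min.
N₂ fed = 231.2 × 79/21 = 869.7 mol/min.
Fuel reacted = 0.832 × 338 → ξ = 281.2 mol/min.
Outlet (n = n₀ + ν ξ):
  CO: 338 − 1(281.2) = 56.78
  O₂: 231.2 − 0.5(281.2) = 90.58
  N₂: 869.7 (inert)
  CO₂: 0 + 1(281.2) = 281.2
Total out = 56.78 + 90.58 + 869.7 + 281.2 = 1298 mol/min.

1300 mol/min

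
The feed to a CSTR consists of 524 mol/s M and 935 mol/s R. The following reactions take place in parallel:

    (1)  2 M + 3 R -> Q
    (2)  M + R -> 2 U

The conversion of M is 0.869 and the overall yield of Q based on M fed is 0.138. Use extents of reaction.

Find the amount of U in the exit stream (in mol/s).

621 mol/s

Yield of Q: 1ξ₁ / 524 = 0.138 → ξ₁ = 72.31 mol/s.
Conversion of M: 2ξ₁ + 1ξ₂ = 0.869 × 524 = 455.4 → ξ₂ = 310.7 mol/s.
Outlet amounts (n = n₀ + Σ ν·ξ):
  M: 524 − 2(72.31) − 1(310.7) = 68.64
  R: 935 − 3(72.31) − 1(310.7) = 407.3
  Q: 0 + 1(72.31) = 72.31
  U: 0 + 2(310.7) = 621.5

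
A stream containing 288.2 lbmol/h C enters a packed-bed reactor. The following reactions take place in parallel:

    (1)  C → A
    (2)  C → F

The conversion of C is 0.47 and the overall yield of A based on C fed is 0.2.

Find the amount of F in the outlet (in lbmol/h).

Yield of A: 1ξ₁ / 288.2 = 0.2 → ξ₁ = 57.64 lbmol/h.
Conversion of C: 1ξ₁ + 1ξ₂ = 0.47 × 288.2 = 135.5 → ξ₂ = 77.81 lbmol/h.
Outlet amounts (n = n₀ + Σ ν·ξ):
  C: 288.2 − 1(57.64) − 1(77.81) = 152.7
  A: 0 + 1(57.64) = 57.64
  F: 0 + 1(77.81) = 77.81

77.8 lbmol/h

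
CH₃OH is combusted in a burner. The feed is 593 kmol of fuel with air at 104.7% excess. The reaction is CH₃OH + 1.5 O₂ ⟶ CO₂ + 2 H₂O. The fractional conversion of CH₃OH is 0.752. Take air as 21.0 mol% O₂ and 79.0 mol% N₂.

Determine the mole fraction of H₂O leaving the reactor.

Stoichiometric O₂ = 1.5 × 593 = 889.5 kmol; O₂ fed = 889.5 × 2.047 = 1821 kmol.
N₂ fed = 1821 × 79/21 = 6850 kmol.
Fuel reacted = 0.752 × 593 → ξ = 445.9 kmol.
Outlet (n = n₀ + ν ξ):
  CH₃OH: 593 − 1(445.9) = 147.1
  O₂: 1821 − 1.5(445.9) = 1152
  N₂: 6850 (inert)
  CO₂: 0 + 1(445.9) = 445.9
  H₂O: 0 + 2(445.9) = 891.9
Total out = 9486 kmol; y_H₂O = 891.9 / 9486 = 0.09402.

0.094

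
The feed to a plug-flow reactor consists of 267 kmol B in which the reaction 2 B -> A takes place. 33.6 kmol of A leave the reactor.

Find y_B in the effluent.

0.856

For A: n = n₀ + 1ξ → 33.6 = 0 + 1ξ, giving ξ = 33.6 kmol.
Outlet amounts (n = n₀ + ν ξ):
  B: 267 − 2(33.6) = 199.8
  A: 0 + 1(33.6) = 33.6
Total out = 233.4 kmol; y_B = 199.8 / 233.4 = 0.856.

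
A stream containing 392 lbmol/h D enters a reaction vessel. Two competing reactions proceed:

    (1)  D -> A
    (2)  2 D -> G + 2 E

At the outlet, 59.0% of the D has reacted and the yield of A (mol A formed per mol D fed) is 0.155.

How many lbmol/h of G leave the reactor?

85.3 lbmol/h

Yield of A: 1ξ₁ / 392 = 0.155 → ξ₁ = 60.76 lbmol/h.
Conversion of D: 1ξ₁ + 2ξ₂ = 0.59 × 392 = 231.3 → ξ₂ = 85.26 lbmol/h.
Outlet amounts (n = n₀ + Σ ν·ξ):
  D: 392 − 1(60.76) − 2(85.26) = 160.7
  A: 0 + 1(60.76) = 60.76
  G: 0 + 1(85.26) = 85.26
  E: 0 + 2(85.26) = 170.5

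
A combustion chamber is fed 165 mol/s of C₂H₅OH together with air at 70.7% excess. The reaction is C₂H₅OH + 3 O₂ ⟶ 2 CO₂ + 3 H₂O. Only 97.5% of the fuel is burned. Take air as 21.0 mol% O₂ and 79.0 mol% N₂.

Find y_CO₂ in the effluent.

0.074

Stoichiometric O₂ = 3 × 165 = 495 mol/s; O₂ fed = 495 × 1.707 = 845 mol/s.
N₂ fed = 845 × 79/21 = 3179 mol/s.
Fuel reacted = 0.975 × 165 → ξ = 160.9 mol/s.
Outlet (n = n₀ + ν ξ):
  C₂H₅OH: 165 − 1(160.9) = 4.125
  O₂: 845 − 3(160.9) = 362.3
  N₂: 3179 (inert)
  CO₂: 0 + 2(160.9) = 321.8
  H₂O: 0 + 3(160.9) = 482.6
Total out = 4350 mol/s; y_CO₂ = 321.8 / 4350 = 0.07397.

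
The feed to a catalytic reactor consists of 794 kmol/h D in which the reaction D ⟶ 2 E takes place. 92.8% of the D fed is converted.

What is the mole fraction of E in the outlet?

D reacted = 0.928 × 794 = 736.8 kmol/h; ν_D = −1, so ξ = 736.8/1 = 736.8 kmol/h.
Outlet amounts (n = n₀ + ν ξ):
  D: 794 − 1(736.8) = 57.17
  E: 0 + 2(736.8) = 1474
Total out = 1531 kmol/h; y_E = 1474 / 1531 = 0.9627.

0.963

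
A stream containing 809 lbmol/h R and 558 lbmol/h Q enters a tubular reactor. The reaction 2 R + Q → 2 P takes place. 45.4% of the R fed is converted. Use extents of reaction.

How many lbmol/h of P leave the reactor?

R reacted = 0.454 × 809 = 367.3 lbmol/h; ν_R = −2, so ξ = 367.3/2 = 183.6 lbmol/h.
Outlet amounts (n = n₀ + ν ξ):
  R: 809 − 2(183.6) = 441.7
  Q: 558 − 1(183.6) = 374.4
  P: 0 + 2(183.6) = 367.3

367 lbmol/h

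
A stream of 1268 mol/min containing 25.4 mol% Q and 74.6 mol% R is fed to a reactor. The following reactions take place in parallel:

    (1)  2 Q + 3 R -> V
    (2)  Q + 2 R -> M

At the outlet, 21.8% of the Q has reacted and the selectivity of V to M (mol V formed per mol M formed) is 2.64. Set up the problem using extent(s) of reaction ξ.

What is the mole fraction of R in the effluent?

0.741

Conversion of Q: Q consumed = 0.218 × 322.1 = 70.21 mol/min = 2ξ₁ + 1ξ₂.
Selectivity: 1ξ₁ / (1ξ₂) = 2.64 → ξ₁ = 2.64 ξ₂.
Substitute: (2·2.64 + 1) ξ₂ = 70.21 → ξ₂ = 11.18 mol/min, ξ₁ = 29.52 mol/min.
Outlet amounts (n = n₀ + Σ ν·ξ):
  Q: 322.1 − 2(29.52) − 1(11.18) = 251.9
  R: 945.9 − 3(29.52) − 2(11.18) = 835
  V: 0 + 1(29.52) = 29.52
  M: 0 + 1(11.18) = 11.18
Total out = 1128 mol/min; y_R = 835 / 1128 = 0.7405.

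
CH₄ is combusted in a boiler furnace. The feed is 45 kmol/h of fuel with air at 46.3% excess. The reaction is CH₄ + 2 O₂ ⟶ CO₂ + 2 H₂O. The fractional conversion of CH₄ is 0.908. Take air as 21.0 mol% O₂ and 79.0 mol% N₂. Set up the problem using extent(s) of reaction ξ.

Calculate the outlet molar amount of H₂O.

81.7 kmol/h

Stoichiometric O₂ = 2 × 45 = 90 kmol/h; O₂ fed = 90 × 1.463 = 131.7 kmol/h.
N₂ fed = 131.7 × 79/21 = 495.3 kmol/h.
Fuel reacted = 0.908 × 45 → ξ = 40.86 kmol/h.
Outlet (n = n₀ + ν ξ):
  CH₄: 45 − 1(40.86) = 4.14
  O₂: 131.7 − 2(40.86) = 49.95
  N₂: 495.3 (inert)
  CO₂: 0 + 1(40.86) = 40.86
  H₂O: 0 + 2(40.86) = 81.72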